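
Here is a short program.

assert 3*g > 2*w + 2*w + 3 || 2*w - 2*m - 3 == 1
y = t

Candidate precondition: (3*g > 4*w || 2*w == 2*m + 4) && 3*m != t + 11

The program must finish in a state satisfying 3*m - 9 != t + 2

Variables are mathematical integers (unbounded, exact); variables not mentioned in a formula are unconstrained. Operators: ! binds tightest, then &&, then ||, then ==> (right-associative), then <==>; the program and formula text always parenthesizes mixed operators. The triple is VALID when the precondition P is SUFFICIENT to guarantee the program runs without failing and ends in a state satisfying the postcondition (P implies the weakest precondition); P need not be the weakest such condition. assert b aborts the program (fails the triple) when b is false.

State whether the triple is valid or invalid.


Working backward. After the program, the postcondition 3*m - 9 != t + 2 must hold; in canonical form it is 3*m != t + 11.
Before y := t: 3*m != t + 11
Before assert 3*g > 2*w + 2*w + 3 || 2*w - 2*m - 3 == 1: (3*g > 4*w + 3 || 2*w == 2*m + 4) && 3*m != t + 11
The weakest precondition is (3*g > 4*w + 3 || 2*w == 2*m + 4) && 3*m != t + 11.
Check whether (3*g > 4*w || 2*w == 2*m + 4) && 3*m != t + 11 implies it.
Countermodel: at the initial state g = -1, m = 0, t = -10, w = -1, the precondition holds but the weakest precondition fails.
Answer: invalid


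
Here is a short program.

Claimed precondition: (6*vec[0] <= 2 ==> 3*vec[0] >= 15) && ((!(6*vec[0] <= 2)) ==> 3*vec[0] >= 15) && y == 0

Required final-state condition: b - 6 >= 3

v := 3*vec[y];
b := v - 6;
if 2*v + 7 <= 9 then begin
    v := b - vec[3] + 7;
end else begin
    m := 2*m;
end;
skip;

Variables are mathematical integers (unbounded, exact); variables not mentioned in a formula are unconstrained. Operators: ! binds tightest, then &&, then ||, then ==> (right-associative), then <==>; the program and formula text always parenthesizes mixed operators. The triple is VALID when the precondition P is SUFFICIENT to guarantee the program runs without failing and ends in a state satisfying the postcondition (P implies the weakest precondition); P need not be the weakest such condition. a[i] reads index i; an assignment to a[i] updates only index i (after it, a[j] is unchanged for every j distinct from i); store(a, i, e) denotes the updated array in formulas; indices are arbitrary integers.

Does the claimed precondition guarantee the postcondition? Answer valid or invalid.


Working backward. After the program, the postcondition b - 6 >= 3 must hold; in canonical form it is b >= 9.
Before skip: b >= 9
Then branch requires b >= 9; else branch requires b >= 9.
Before the if: (2*v <= 2 ==> b >= 9) && ((!(2*v <= 2)) ==> b >= 9)
Before b := v - 6: (2*v <= 2 ==> v >= 15) && ((!(2*v <= 2)) ==> v >= 15)
Before v := 3*vec[y]: (6*vec[y] <= 2 ==> 3*vec[y] >= 15) && ((!(6*vec[y] <= 2)) ==> 3*vec[y] >= 15)
The weakest precondition is (6*vec[y] <= 2 ==> 3*vec[y] >= 15) && ((!(6*vec[y] <= 2)) ==> 3*vec[y] >= 15).
Check whether (6*vec[0] <= 2 ==> 3*vec[0] >= 15) && ((!(6*vec[0] <= 2)) ==> 3*vec[0] >= 15) && y == 0 implies it.
Every state satisfying the precondition satisfies the weakest precondition: the implication holds.
Answer: valid


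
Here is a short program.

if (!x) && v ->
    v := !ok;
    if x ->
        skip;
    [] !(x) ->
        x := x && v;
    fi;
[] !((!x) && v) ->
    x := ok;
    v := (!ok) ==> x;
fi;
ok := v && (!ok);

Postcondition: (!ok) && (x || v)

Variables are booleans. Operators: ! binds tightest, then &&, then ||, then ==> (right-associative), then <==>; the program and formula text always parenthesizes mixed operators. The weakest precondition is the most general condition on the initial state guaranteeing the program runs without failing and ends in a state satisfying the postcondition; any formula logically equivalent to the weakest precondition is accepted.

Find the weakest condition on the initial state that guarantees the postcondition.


Working backward. After the program, (!ok) && (x || v) must hold.
Before ok := v && (!ok): (!(v && (!ok))) && (x || v)
Then branch requires (x ==> (ok && (x || (!ok)))) && ((!x) ==> (ok && ((x && (!ok)) || (!ok)))); else branch requires (!(((!ok) ==> ok) && (!ok))) && (ok || ((!ok) ==> ok)).
Before the if: (((!x) && v) ==> ((x ==> (ok && (x || (!ok)))) && ((!x) ==> (ok && ((x && (!ok)) || (!ok)))))) && ((!((!x) && v)) ==> ((!(((!ok) ==> ok) && (!ok))) && (ok || ((!ok) ==> ok))))
Answer: WP = (((!x) && v) ==> ((x ==> (ok && (x || (!ok)))) && ((!x) ==> (ok && ((x && (!ok)) || (!ok)))))) && ((!((!x) && v)) ==> ((!(((!ok) ==> ok) && (!ok))) && (ok || ((!ok) ==> ok))))


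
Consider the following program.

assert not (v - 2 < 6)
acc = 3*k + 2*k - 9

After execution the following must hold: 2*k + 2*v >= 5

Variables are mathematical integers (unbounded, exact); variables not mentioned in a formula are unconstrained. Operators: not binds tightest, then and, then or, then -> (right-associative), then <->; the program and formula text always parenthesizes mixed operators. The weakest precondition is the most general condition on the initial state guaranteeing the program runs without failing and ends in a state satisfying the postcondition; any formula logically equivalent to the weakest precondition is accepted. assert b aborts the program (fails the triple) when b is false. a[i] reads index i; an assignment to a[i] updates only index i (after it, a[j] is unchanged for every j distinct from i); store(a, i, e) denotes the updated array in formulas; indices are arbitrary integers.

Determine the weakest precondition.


Working backward. After the program, 2*k + 2*v >= 5 must hold.
Before acc := 3*k + 2*k - 9: 2*k + 2*v >= 5
Before assert not (v - 2 < 6): (not (v < 8)) and 2*k + 2*v >= 5
Answer: WP = (not (v < 8)) and 2*k + 2*v >= 5


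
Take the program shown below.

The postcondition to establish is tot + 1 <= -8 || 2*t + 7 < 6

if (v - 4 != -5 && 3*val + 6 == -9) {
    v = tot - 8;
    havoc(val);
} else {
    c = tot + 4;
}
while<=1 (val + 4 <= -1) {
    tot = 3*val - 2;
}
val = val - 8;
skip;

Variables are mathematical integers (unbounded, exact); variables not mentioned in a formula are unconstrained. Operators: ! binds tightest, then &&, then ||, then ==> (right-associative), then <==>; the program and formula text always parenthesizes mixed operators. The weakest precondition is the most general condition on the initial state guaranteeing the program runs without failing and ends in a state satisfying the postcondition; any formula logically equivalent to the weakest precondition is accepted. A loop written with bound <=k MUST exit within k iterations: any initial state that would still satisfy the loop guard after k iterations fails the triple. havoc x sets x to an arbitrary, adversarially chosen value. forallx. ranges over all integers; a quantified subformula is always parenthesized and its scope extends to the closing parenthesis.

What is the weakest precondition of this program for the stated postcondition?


Working backward. After the program, the postcondition tot + 1 <= -8 || 2*t + 7 < 6 must hold; in canonical form it is tot <= -9 || 2*t < -1.
Before skip: tot <= -9 || 2*t < -1
Before val := val - 8: tot <= -9 || 2*t < -1
Before the loop (bound <=1), unroll the exhaustion recursion (WP_0 = exit-now case; WP_j = one more guarded iteration, up to j = 1):
  WP_0: (!(val <= -5)) && (tot <= -9 || 2*t < -1)
  WP_1: (val <= -5 ==> ((!(val <= -5)) && (3*val <= -7 || 2*t < -1))) && ((!(val <= -5)) ==> (tot <= -9 || 2*t < -1))
So before the loop: (val <= -5 ==> ((!(val <= -5)) && (3*val <= -7 || 2*t < -1))) && ((!(val <= -5)) ==> (tot <= -9 || 2*t < -1))
Then branch requires forall val_1. ((val_1 <= -5 ==> ((!(val_1 <= -5)) && (3*val_1 <= -7 || 2*t < -1))) && ((!(val_1 <= -5)) ==> (tot <= -9 || 2*t < -1))); else branch requires (val <= -5 ==> ((!(val <= -5)) && (3*val <= -7 || 2*t < -1))) && ((!(val <= -5)) ==> (tot <= -9 || 2*t < -1)).
Before the if: ((v != -1 && 3*val == -15) ==> (forall val_1. ((val_1 <= -5 ==> ((!(val_1 <= -5)) && (3*val_1 <= -7 || 2*t < -1))) && ((!(val_1 <= -5)) ==> (tot <= -9 || 2*t < -1))))) && ((!(v != -1 && 3*val == -15)) ==> ((val <= -5 ==> ((!(val <= -5)) && (3*val <= -7 || 2*t < -1))) && ((!(val <= -5)) ==> (tot <= -9 || 2*t < -1))))
Answer: WP = ((v != -1 && 3*val == -15) ==> (forall val_1. ((val_1 <= -5 ==> ((!(val_1 <= -5)) && (3*val_1 <= -7 || 2*t < -1))) && ((!(val_1 <= -5)) ==> (tot <= -9 || 2*t < -1))))) && ((!(v != -1 && 3*val == -15)) ==> ((val <= -5 ==> ((!(val <= -5)) && (3*val <= -7 || 2*t < -1))) && ((!(val <= -5)) ==> (tot <= -9 || 2*t < -1))))


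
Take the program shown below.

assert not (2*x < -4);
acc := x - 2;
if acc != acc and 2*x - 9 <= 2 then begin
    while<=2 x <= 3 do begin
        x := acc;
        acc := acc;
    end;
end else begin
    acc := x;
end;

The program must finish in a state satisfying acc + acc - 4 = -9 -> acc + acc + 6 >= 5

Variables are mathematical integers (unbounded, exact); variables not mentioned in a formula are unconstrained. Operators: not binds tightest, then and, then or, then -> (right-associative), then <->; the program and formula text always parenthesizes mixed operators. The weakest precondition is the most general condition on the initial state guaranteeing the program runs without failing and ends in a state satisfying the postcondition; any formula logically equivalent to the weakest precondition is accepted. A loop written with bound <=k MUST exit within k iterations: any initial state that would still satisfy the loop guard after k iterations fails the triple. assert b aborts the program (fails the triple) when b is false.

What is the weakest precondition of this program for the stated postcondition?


Working backward. After the program, the postcondition acc + acc - 4 = -9 -> acc + acc + 6 >= 5 must hold; in canonical form it is 2*acc = -5 -> 2*acc >= -1.
Then branch requires (x <= 3 -> ((acc <= 3 -> ((not (acc <= 3)) and (2*acc = -5 -> 2*acc >= -1))) and ((not (acc <= 3)) -> (2*acc = -5 -> 2*acc >= -1)))) and ((not (x <= 3)) -> (2*acc = -5 -> 2*acc >= -1)); else branch requires 2*x = -5 -> 2*x >= -1.
Before the if: 2*x = -5 -> 2*x >= -1
Before acc := x - 2: 2*x = -5 -> 2*x >= -1
Before assert not (2*x < -4): (not (2*x < -4)) and (2*x = -5 -> 2*x >= -1)
Answer: WP = (not (2*x < -4)) and (2*x = -5 -> 2*x >= -1)


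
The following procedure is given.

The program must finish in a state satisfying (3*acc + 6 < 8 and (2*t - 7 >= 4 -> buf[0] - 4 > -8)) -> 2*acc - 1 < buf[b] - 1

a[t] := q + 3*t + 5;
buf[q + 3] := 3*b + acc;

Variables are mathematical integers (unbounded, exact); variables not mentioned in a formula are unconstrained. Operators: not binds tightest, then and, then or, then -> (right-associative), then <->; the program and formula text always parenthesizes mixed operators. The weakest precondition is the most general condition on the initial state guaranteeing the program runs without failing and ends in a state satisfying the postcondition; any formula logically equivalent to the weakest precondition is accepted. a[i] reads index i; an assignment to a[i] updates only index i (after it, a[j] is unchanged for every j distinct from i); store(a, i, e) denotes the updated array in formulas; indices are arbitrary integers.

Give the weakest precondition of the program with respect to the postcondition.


Working backward. After the program, the postcondition (3*acc + 6 < 8 and (2*t - 7 >= 4 -> buf[0] - 4 > -8)) -> 2*acc - 1 < buf[b] - 1 must hold; in canonical form it is (3*acc < 2 and (2*t >= 11 -> buf[0] > -4)) -> 2*acc < buf[b].
Before buf[q + 3] := 3*b + acc: (3*acc < 2 and (2*t >= 11 -> store(buf, q + 3, acc + 3*b)[0] > -4)) -> 2*acc < store(buf, q + 3, acc + 3*b)[b]
Before a[t] := q + 3*t + 5: (3*acc < 2 and (2*t >= 11 -> store(buf, q + 3, acc + 3*b)[0] > -4)) -> 2*acc < store(buf, q + 3, acc + 3*b)[b]
Answer: WP = (3*acc < 2 and (2*t >= 11 -> store(buf, q + 3, acc + 3*b)[0] > -4)) -> 2*acc < store(buf, q + 3, acc + 3*b)[b]


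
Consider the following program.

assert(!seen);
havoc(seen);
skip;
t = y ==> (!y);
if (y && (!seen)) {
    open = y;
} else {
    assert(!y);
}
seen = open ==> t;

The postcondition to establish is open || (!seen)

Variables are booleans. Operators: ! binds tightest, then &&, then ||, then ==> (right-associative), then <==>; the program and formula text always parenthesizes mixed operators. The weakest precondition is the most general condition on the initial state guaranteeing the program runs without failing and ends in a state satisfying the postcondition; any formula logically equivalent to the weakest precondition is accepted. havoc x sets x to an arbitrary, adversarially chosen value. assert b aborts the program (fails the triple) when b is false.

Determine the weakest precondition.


Working backward. After the program, open || (!seen) must hold.
Before seen := open ==> t: open || (!(open ==> t))
Then branch requires y || (!(y ==> t)); else branch requires (!y) && (open || (!(open ==> t))).
Before the if: ((y && (!seen)) ==> (y || (!(y ==> t)))) && ((!(y && (!seen))) ==> ((!y) && (open || (!(open ==> t)))))
Before t := y ==> (!y): ((y && (!seen)) ==> (y || (!(y ==> (y ==> (!y)))))) && ((!(y && (!seen))) ==> ((!y) && (open || (!(open ==> (y ==> (!y)))))))
Before skip: ((y && (!seen)) ==> (y || (!(y ==> (y ==> (!y)))))) && ((!(y && (!seen))) ==> ((!y) && (open || (!(open ==> (y ==> (!y)))))))
Before havoc seen: (!y) && (open || (!(open ==> (y ==> (!y))))) && (y ==> (y || (!(y ==> (y ==> (!y)))))) && ((!y) ==> ((!y) && (open || (!(open ==> (y ==> (!y)))))))
Before assert !seen: (!seen) && (!y) && (open || (!(open ==> (y ==> (!y))))) && (y ==> (y || (!(y ==> (y ==> (!y)))))) && ((!y) ==> ((!y) && (open || (!(open ==> (y ==> (!y)))))))
Answer: WP = (!seen) && (!y) && (open || (!(open ==> (y ==> (!y))))) && (y ==> (y || (!(y ==> (y ==> (!y)))))) && ((!y) ==> ((!y) && (open || (!(open ==> (y ==> (!y)))))))


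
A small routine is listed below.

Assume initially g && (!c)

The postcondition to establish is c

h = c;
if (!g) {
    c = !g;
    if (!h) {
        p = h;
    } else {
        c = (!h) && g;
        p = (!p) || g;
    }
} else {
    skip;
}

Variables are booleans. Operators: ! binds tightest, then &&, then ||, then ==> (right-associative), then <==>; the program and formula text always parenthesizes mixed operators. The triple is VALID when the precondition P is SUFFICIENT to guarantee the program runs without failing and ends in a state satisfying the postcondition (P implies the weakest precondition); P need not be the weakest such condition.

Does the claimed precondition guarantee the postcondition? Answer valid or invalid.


Working backward. After the program, c must hold.
Then branch requires ((!h) ==> (!g)) && (h ==> ((!h) && g)); else branch requires c.
Before the if: ((!g) ==> (((!h) ==> (!g)) && (h ==> ((!h) && g)))) && (g ==> c)
Before h := c: ((!g) ==> (((!c) ==> (!g)) && (c ==> ((!c) && g)))) && (g ==> c)
The weakest precondition is ((!g) ==> (((!c) ==> (!g)) && (c ==> ((!c) && g)))) && (g ==> c).
Check whether g && (!c) implies it.
Countermodel: at the initial state c = false, g = true, the precondition holds but the weakest precondition fails.
Answer: invalid


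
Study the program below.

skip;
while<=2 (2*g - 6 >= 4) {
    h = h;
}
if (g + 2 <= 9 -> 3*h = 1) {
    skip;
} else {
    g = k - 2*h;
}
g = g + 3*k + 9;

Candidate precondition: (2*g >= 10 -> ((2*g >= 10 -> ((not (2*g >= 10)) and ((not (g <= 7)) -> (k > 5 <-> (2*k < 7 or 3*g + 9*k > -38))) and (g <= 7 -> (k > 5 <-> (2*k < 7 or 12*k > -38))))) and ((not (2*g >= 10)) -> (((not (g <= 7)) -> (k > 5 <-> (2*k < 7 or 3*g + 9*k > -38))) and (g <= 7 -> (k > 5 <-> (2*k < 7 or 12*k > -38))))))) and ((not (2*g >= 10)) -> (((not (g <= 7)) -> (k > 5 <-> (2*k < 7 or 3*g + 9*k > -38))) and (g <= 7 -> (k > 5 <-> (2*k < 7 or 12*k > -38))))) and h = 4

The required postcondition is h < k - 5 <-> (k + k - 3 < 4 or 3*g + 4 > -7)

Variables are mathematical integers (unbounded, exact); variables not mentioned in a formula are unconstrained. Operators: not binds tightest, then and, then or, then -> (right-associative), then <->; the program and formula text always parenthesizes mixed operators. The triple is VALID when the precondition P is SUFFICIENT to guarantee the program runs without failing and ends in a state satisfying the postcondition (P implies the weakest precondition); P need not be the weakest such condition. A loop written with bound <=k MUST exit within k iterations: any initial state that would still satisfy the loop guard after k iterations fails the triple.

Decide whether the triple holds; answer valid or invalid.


Working backward. After the program, the postcondition h < k - 5 <-> (k + k - 3 < 4 or 3*g + 4 > -7) must hold; in canonical form it is h < k - 5 <-> (2*k < 7 or 3*g > -11).
Before g := g + 3*k + 9: h < k - 5 <-> (2*k < 7 or 3*g + 9*k > -38)
Then branch requires h < k - 5 <-> (2*k < 7 or 3*g + 9*k > -38); else branch requires h < k - 5 <-> (2*k < 7 or 12*k > 6*h - 38).
Before the if: ((g <= 7 -> 3*h = 1) -> (h < k - 5 <-> (2*k < 7 or 3*g + 9*k > -38))) and ((not (g <= 7 -> 3*h = 1)) -> (h < k - 5 <-> (2*k < 7 or 12*k > 6*h - 38)))
Before the loop (bound <=2), unroll the exhaustion recursion (WP_0 = exit-now case; WP_j = one more guarded iteration, up to j = 2):
  WP_0: (not (2*g >= 10)) and ((g <= 7 -> 3*h = 1) -> (h < k - 5 <-> (2*k < 7 or 3*g + 9*k > -38))) and ((not (g <= 7 -> 3*h = 1)) -> (h < k - 5 <-> (2*k < 7 or 12*k > 6*h - 38)))
  WP_1: (2*g >= 10 -> ((not (2*g >= 10)) and ((g <= 7 -> 3*h = 1) -> (h < k - 5 <-> (2*k < 7 or 3*g + 9*k > -38))) and ((not (g <= 7 -> 3*h = 1)) -> (h < k - 5 <-> (2*k < 7 or 12*k > 6*h - 38))))) and ((not (2*g >= 10)) -> (((g <= 7 -> 3*h = 1) -> (h < k - 5 <-> (2*k < 7 or 3*g + 9*k > -38))) and ((not (g <= 7 -> 3*h = 1)) -> (h < k - 5 <-> (2*k < 7 or 12*k > 6*h - 38)))))
  WP_2: (2*g >= 10 -> ((2*g >= 10 -> ((not (2*g >= 10)) and ((g <= 7 -> 3*h = 1) -> (h < k - 5 <-> (2*k < 7 or 3*g + 9*k > -38))) and ((not (g <= 7 -> 3*h = 1)) -> (h < k - 5 <-> (2*k < 7 or 12*k > 6*h - 38))))) and ((not (2*g >= 10)) -> (((g <= 7 -> 3*h = 1) -> (h < k - 5 <-> (2*k < 7 or 3*g + 9*k > -38))) and ((not (g <= 7 -> 3*h = 1)) -> (h < k - 5 <-> (2*k < 7 or 12*k > 6*h - 38))))))) and ((not (2*g >= 10)) -> (((g <= 7 -> 3*h = 1) -> (h < k - 5 <-> (2*k < 7 or 3*g + 9*k > -38))) and ((not (g <= 7 -> 3*h = 1)) -> (h < k - 5 <-> (2*k < 7 or 12*k > 6*h - 38)))))
So before the loop: (2*g >= 10 -> ((2*g >= 10 -> ((not (2*g >= 10)) and ((g <= 7 -> 3*h = 1) -> (h < k - 5 <-> (2*k < 7 or 3*g + 9*k > -38))) and ((not (g <= 7 -> 3*h = 1)) -> (h < k - 5 <-> (2*k < 7 or 12*k > 6*h - 38))))) and ((not (2*g >= 10)) -> (((g <= 7 -> 3*h = 1) -> (h < k - 5 <-> (2*k < 7 or 3*g + 9*k > -38))) and ((not (g <= 7 -> 3*h = 1)) -> (h < k - 5 <-> (2*k < 7 or 12*k > 6*h - 38))))))) and ((not (2*g >= 10)) -> (((g <= 7 -> 3*h = 1) -> (h < k - 5 <-> (2*k < 7 or 3*g + 9*k > -38))) and ((not (g <= 7 -> 3*h = 1)) -> (h < k - 5 <-> (2*k < 7 or 12*k > 6*h - 38)))))
Before skip: (2*g >= 10 -> ((2*g >= 10 -> ((not (2*g >= 10)) and ((g <= 7 -> 3*h = 1) -> (h < k - 5 <-> (2*k < 7 or 3*g + 9*k > -38))) and ((not (g <= 7 -> 3*h = 1)) -> (h < k - 5 <-> (2*k < 7 or 12*k > 6*h - 38))))) and ((not (2*g >= 10)) -> (((g <= 7 -> 3*h = 1) -> (h < k - 5 <-> (2*k < 7 or 3*g + 9*k > -38))) and ((not (g <= 7 -> 3*h = 1)) -> (h < k - 5 <-> (2*k < 7 or 12*k > 6*h - 38))))))) and ((not (2*g >= 10)) -> (((g <= 7 -> 3*h = 1) -> (h < k - 5 <-> (2*k < 7 or 3*g + 9*k > -38))) and ((not (g <= 7 -> 3*h = 1)) -> (h < k - 5 <-> (2*k < 7 or 12*k > 6*h - 38)))))
The weakest precondition is (2*g >= 10 -> ((2*g >= 10 -> ((not (2*g >= 10)) and ((g <= 7 -> 3*h = 1) -> (h < k - 5 <-> (2*k < 7 or 3*g + 9*k > -38))) and ((not (g <= 7 -> 3*h = 1)) -> (h < k - 5 <-> (2*k < 7 or 12*k > 6*h - 38))))) and ((not (2*g >= 10)) -> (((g <= 7 -> 3*h = 1) -> (h < k - 5 <-> (2*k < 7 or 3*g + 9*k > -38))) and ((not (g <= 7 -> 3*h = 1)) -> (h < k - 5 <-> (2*k < 7 or 12*k > 6*h - 38))))))) and ((not (2*g >= 10)) -> (((g <= 7 -> 3*h = 1) -> (h < k - 5 <-> (2*k < 7 or 3*g + 9*k > -38))) and ((not (g <= 7 -> 3*h = 1)) -> (h < k - 5 <-> (2*k < 7 or 12*k > 6*h - 38))))).
Check whether (2*g >= 10 -> ((2*g >= 10 -> ((not (2*g >= 10)) and ((not (g <= 7)) -> (k > 5 <-> (2*k < 7 or 3*g + 9*k > -38))) and (g <= 7 -> (k > 5 <-> (2*k < 7 or 12*k > -38))))) and ((not (2*g >= 10)) -> (((not (g <= 7)) -> (k > 5 <-> (2*k < 7 or 3*g + 9*k > -38))) and (g <= 7 -> (k > 5 <-> (2*k < 7 or 12*k > -38))))))) and ((not (2*g >= 10)) -> (((not (g <= 7)) -> (k > 5 <-> (2*k < 7 or 3*g + 9*k > -38))) and (g <= 7 -> (k > 5 <-> (2*k < 7 or 12*k > -38))))) and h = 4 implies it.
Countermodel: at the initial state g = -31, h = 4, k = 6, the precondition holds but the weakest precondition fails.
Answer: invalid


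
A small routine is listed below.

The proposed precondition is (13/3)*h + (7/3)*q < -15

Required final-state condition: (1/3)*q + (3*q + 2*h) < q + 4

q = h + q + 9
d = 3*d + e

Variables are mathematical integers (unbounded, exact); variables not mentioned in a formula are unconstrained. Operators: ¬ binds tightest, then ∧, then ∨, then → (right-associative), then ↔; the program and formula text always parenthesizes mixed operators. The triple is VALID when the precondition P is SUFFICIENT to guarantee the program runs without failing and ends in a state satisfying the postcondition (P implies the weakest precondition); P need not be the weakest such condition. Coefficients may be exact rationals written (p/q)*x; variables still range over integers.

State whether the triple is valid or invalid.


Working backward. After the program, the postcondition (1/3)*q + (3*q + 2*h) < q + 4 must hold; in canonical form it is 2*h + (7/3)*q < 4.
Before d := 3*d + e: 2*h + (7/3)*q < 4
Before q := h + q + 9: (13/3)*h + (7/3)*q < -17
The weakest precondition is (13/3)*h + (7/3)*q < -17.
Check whether (13/3)*h + (7/3)*q < -15 implies it.
Countermodel: at the initial state h = 4, q = -14, the precondition holds but the weakest precondition fails.
Answer: invalid


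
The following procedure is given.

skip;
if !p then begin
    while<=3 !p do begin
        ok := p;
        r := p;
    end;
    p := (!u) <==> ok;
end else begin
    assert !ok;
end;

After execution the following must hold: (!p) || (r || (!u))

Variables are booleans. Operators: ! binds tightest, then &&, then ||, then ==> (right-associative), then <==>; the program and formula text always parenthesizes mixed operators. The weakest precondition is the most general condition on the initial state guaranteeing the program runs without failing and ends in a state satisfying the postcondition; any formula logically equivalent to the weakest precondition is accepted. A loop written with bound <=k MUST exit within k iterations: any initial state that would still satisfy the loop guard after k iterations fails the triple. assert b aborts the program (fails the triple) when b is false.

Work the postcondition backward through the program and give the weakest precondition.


Working backward. After the program, the postcondition (!p) || (r || (!u)) must hold; in canonical form it is (!p) || r || (!u).
Then branch requires ((!p) ==> (((!p) ==> (((!p) ==> (p && ((!((!u) <==> p)) || p || (!u)))) && (p ==> ((!((!u) <==> p)) || p || (!u))))) && (p ==> ((!((!u) <==> p)) || p || (!u))))) && (p ==> ((!((!u) <==> ok)) || r || (!u))); else branch requires (!ok) && ((!p) || r || (!u)).
Before the if: ((!p) ==> (((!p) ==> (((!p) ==> (((!p) ==> (p && ((!((!u) <==> p)) || p || (!u)))) && (p ==> ((!((!u) <==> p)) || p || (!u))))) && (p ==> ((!((!u) <==> p)) || p || (!u))))) && (p ==> ((!((!u) <==> ok)) || r || (!u))))) && (p ==> ((!ok) && ((!p) || r || (!u))))
Before skip: ((!p) ==> (((!p) ==> (((!p) ==> (((!p) ==> (p && ((!((!u) <==> p)) || p || (!u)))) && (p ==> ((!((!u) <==> p)) || p || (!u))))) && (p ==> ((!((!u) <==> p)) || p || (!u))))) && (p ==> ((!((!u) <==> ok)) || r || (!u))))) && (p ==> ((!ok) && ((!p) || r || (!u))))
Answer: WP = ((!p) ==> (((!p) ==> (((!p) ==> (((!p) ==> (p && ((!((!u) <==> p)) || p || (!u)))) && (p ==> ((!((!u) <==> p)) || p || (!u))))) && (p ==> ((!((!u) <==> p)) || p || (!u))))) && (p ==> ((!((!u) <==> ok)) || r || (!u))))) && (p ==> ((!ok) && ((!p) || r || (!u))))


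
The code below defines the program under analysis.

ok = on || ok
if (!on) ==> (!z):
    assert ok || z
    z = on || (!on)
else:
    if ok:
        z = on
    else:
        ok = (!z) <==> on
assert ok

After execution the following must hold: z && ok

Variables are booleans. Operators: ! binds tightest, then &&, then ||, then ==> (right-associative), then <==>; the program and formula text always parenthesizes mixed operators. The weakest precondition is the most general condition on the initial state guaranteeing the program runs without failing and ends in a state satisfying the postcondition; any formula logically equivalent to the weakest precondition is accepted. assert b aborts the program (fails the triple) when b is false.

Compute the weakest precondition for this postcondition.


Working backward. After the program, z && ok must hold.
Before assert ok: ok && z
Then branch requires (ok || z) && ok; else branch requires (ok ==> (ok && on)) && ((!ok) ==> (((!z) <==> on) && z)).
Before the if: (((!on) ==> (!z)) ==> ((ok || z) && ok)) && ((!((!on) ==> (!z))) ==> ((ok ==> (ok && on)) && ((!ok) ==> (((!z) <==> on) && z))))
Before ok := on || ok: (((!on) ==> (!z)) ==> ((on || ok || z) && (on || ok))) && ((!((!on) ==> (!z))) ==> (((on || ok) ==> ((on || ok) && on)) && ((!(on || ok)) ==> (((!z) <==> on) && z))))
Answer: WP = (((!on) ==> (!z)) ==> ((on || ok || z) && (on || ok))) && ((!((!on) ==> (!z))) ==> (((on || ok) ==> ((on || ok) && on)) && ((!(on || ok)) ==> (((!z) <==> on) && z))))


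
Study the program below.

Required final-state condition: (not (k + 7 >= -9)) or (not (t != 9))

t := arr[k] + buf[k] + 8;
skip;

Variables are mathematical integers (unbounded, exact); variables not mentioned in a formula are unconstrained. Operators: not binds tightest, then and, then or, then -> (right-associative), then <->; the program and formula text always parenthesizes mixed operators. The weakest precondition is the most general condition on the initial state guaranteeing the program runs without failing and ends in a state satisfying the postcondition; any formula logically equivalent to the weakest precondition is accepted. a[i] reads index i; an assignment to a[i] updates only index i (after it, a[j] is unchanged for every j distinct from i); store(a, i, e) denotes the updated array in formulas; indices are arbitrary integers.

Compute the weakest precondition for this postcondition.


Working backward. After the program, the postcondition (not (k + 7 >= -9)) or (not (t != 9)) must hold; in canonical form it is (not (k >= -16)) or (not (t != 9)).
Before skip: (not (k >= -16)) or (not (t != 9))
Before t := arr[k] + buf[k] + 8: (not (k >= -16)) or (not (arr[k] + buf[k] != 1))
Answer: WP = (not (k >= -16)) or (not (arr[k] + buf[k] != 1))


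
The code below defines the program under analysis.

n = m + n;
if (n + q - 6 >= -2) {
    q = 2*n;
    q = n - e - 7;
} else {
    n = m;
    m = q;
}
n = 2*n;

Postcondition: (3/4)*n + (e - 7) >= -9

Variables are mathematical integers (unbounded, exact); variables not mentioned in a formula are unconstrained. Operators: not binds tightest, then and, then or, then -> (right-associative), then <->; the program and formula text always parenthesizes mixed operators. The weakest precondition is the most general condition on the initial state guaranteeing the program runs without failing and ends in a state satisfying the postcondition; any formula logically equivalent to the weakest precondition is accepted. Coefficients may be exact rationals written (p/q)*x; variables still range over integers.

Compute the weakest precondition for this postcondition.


Working backward. After the program, the postcondition (3/4)*n + (e - 7) >= -9 must hold; in canonical form it is e + (3/4)*n >= -2.
Before n := 2*n: e + (3/2)*n >= -2
Then branch requires e + (3/2)*n >= -2; else branch requires e + (3/2)*m >= -2.
Before the if: (n + q >= 4 -> e + (3/2)*n >= -2) and ((not (n + q >= 4)) -> e + (3/2)*m >= -2)
Before n := m + n: (m + n + q >= 4 -> e + (3/2)*m + (3/2)*n >= -2) and ((not (m + n + q >= 4)) -> e + (3/2)*m >= -2)
Answer: WP = (m + n + q >= 4 -> e + (3/2)*m + (3/2)*n >= -2) and ((not (m + n + q >= 4)) -> e + (3/2)*m >= -2)


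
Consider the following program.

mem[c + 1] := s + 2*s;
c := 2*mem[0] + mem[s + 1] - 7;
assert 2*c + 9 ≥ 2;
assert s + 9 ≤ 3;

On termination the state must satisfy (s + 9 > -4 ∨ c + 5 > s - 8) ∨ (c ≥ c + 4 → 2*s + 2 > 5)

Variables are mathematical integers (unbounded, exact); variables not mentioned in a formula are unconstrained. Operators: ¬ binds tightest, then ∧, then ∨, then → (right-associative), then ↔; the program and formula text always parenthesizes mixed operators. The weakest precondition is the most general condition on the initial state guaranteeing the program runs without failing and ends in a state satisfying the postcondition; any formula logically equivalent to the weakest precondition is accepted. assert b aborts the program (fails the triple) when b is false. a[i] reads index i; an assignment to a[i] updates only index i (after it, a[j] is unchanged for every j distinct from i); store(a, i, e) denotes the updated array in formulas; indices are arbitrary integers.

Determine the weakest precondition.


Working backward. After the program, the postcondition (s + 9 > -4 ∨ c + 5 > s - 8) ∨ (c ≥ c + 4 → 2*s + 2 > 5) must hold; in canonical form it is true.
Before assert s + 9 ≤ 3: s ≤ -6
Before assert 2*c + 9 ≥ 2: 2*c ≥ -7 ∧ s ≤ -6
Before c := 2*mem[0] + mem[s + 1] - 7: 2*mem[s + 1] + 4*mem[0] ≥ 7 ∧ s ≤ -6
Before mem[c + 1] := s + 2*s: 2*store(mem, c + 1, 3*s)[s + 1] + 4*store(mem, c + 1, 3*s)[0] ≥ 7 ∧ s ≤ -6
Answer: WP = 2*store(mem, c + 1, 3*s)[s + 1] + 4*store(mem, c + 1, 3*s)[0] ≥ 7 ∧ s ≤ -6


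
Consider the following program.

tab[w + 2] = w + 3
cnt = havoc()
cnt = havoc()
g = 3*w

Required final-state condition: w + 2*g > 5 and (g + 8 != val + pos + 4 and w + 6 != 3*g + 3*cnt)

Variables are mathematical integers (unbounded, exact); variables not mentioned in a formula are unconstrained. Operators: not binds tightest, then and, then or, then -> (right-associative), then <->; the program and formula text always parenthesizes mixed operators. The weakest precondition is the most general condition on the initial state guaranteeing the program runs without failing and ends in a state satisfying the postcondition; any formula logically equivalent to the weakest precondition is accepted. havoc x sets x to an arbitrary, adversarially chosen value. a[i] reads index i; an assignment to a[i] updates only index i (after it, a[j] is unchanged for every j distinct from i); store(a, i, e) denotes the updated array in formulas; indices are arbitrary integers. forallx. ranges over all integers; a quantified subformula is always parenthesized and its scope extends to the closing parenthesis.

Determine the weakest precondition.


Working backward. After the program, the postcondition w + 2*g > 5 and (g + 8 != val + pos + 4 and w + 6 != 3*g + 3*cnt) must hold; in canonical form it is 2*g + w > 5 and g != pos + val - 4 and w != 3*cnt + 3*g - 6.
Before g := 3*w: 7*w > 5 and 3*w != pos + val - 4 and 3*cnt + 8*w != 6
Before havoc cnt: forall cnt_1. (7*w > 5 and 3*w != pos + val - 4 and 3*cnt_1 + 8*w != 6)
Before havoc cnt: forall cnt_1. (7*w > 5 and 3*w != pos + val - 4 and 3*cnt_1 + 8*w != 6)
Before tab[w + 2] := w + 3: forall cnt_1. (7*w > 5 and 3*w != pos + val - 4 and 3*cnt_1 + 8*w != 6)
Answer: WP = forall cnt_1. (7*w > 5 and 3*w != pos + val - 4 and 3*cnt_1 + 8*w != 6)


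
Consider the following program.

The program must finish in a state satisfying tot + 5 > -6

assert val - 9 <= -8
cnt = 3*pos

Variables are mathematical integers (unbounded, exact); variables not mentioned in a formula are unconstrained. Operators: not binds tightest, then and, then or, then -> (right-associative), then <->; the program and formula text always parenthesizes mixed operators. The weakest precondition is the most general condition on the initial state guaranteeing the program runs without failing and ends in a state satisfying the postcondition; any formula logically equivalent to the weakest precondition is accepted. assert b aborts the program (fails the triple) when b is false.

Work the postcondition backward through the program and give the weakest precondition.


Working backward. After the program, the postcondition tot + 5 > -6 must hold; in canonical form it is tot > -11.
Before cnt := 3*pos: tot > -11
Before assert val - 9 <= -8: val <= 1 and tot > -11
Answer: WP = val <= 1 and tot > -11


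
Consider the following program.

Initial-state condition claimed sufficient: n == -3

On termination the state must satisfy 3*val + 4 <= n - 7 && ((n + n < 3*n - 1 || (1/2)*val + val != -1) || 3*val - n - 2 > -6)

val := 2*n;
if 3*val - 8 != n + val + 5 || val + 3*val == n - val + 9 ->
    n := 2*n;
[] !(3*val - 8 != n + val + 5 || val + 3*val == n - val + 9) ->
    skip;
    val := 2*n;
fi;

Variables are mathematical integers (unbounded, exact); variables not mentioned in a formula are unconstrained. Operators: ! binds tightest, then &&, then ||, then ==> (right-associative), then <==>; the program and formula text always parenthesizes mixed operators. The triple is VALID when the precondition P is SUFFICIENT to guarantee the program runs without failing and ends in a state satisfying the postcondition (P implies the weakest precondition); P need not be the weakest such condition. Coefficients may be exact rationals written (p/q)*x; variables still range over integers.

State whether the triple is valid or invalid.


Working backward. After the program, the postcondition 3*val + 4 <= n - 7 && ((n + n < 3*n - 1 || (1/2)*val + val != -1) || 3*val - n - 2 > -6) must hold; in canonical form it is 3*val <= n - 11 && (n > 1 || (3/2)*val != -1 || 3*val > n - 4).
Then branch requires 3*val <= 2*n - 11 && (2*n > 1 || (3/2)*val != -1 || 3*val > 2*n - 4); else branch requires 5*n <= -11 && (n > 1 || 3*n != -1 || 5*n > -4).
Before the if: ((2*val != n + 13 || 5*val == n + 9) ==> (3*val <= 2*n - 11 && (2*n > 1 || (3/2)*val != -1 || 3*val > 2*n - 4))) && ((!(2*val != n + 13 || 5*val == n + 9)) ==> (5*n <= -11 && (n > 1 || 3*n != -1 || 5*n > -4)))
Before val := 2*n: ((3*n != 13 || 9*n == 9) ==> (4*n <= -11 && (2*n > 1 || 3*n != -1 || 4*n > -4))) && ((!(3*n != 13 || 9*n == 9)) ==> (5*n <= -11 && (n > 1 || 3*n != -1 || 5*n > -4)))
The weakest precondition is ((3*n != 13 || 9*n == 9) ==> (4*n <= -11 && (2*n > 1 || 3*n != -1 || 4*n > -4))) && ((!(3*n != 13 || 9*n == 9)) ==> (5*n <= -11 && (n > 1 || 3*n != -1 || 5*n > -4))).
Check whether n == -3 implies it.
Every state satisfying the precondition satisfies the weakest precondition: the implication holds.
Answer: valid


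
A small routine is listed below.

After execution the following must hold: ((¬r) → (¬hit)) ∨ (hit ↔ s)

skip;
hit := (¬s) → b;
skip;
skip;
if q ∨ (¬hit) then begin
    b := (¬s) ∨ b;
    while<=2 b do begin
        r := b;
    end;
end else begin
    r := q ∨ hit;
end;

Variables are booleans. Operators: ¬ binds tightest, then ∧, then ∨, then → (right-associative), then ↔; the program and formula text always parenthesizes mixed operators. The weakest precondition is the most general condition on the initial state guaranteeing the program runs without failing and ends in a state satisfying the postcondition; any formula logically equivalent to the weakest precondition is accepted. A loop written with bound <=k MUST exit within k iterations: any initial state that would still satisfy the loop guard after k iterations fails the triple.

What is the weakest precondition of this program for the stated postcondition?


Working backward. After the program, ((¬r) → (¬hit)) ∨ (hit ↔ s) must hold.
Then branch requires (((¬s) ∨ b) → ((((¬s) ∨ b) → ((¬((¬s) ∨ b)) ∧ (((¬((¬s) ∨ b)) → (¬hit)) ∨ (hit ↔ s)))) ∧ ((¬((¬s) ∨ b)) → (((¬((¬s) ∨ b)) → (¬hit)) ∨ (hit ↔ s))))) ∧ ((¬((¬s) ∨ b)) → (((¬r) → (¬hit)) ∨ (hit ↔ s))); else branch requires ((¬(q ∨ hit)) → (¬hit)) ∨ (hit ↔ s).
Before the if: ((q ∨ (¬hit)) → ((((¬s) ∨ b) → ((((¬s) ∨ b) → ((¬((¬s) ∨ b)) ∧ (((¬((¬s) ∨ b)) → (¬hit)) ∨ (hit ↔ s)))) ∧ ((¬((¬s) ∨ b)) → (((¬((¬s) ∨ b)) → (¬hit)) ∨ (hit ↔ s))))) ∧ ((¬((¬s) ∨ b)) → (((¬r) → (¬hit)) ∨ (hit ↔ s))))) ∧ ((¬(q ∨ (¬hit))) → (((¬(q ∨ hit)) → (¬hit)) ∨ (hit ↔ s)))
Before skip: ((q ∨ (¬hit)) → ((((¬s) ∨ b) → ((((¬s) ∨ b) → ((¬((¬s) ∨ b)) ∧ (((¬((¬s) ∨ b)) → (¬hit)) ∨ (hit ↔ s)))) ∧ ((¬((¬s) ∨ b)) → (((¬((¬s) ∨ b)) → (¬hit)) ∨ (hit ↔ s))))) ∧ ((¬((¬s) ∨ b)) → (((¬r) → (¬hit)) ∨ (hit ↔ s))))) ∧ ((¬(q ∨ (¬hit))) → (((¬(q ∨ hit)) → (¬hit)) ∨ (hit ↔ s)))
Before skip: ((q ∨ (¬hit)) → ((((¬s) ∨ b) → ((((¬s) ∨ b) → ((¬((¬s) ∨ b)) ∧ (((¬((¬s) ∨ b)) → (¬hit)) ∨ (hit ↔ s)))) ∧ ((¬((¬s) ∨ b)) → (((¬((¬s) ∨ b)) → (¬hit)) ∨ (hit ↔ s))))) ∧ ((¬((¬s) ∨ b)) → (((¬r) → (¬hit)) ∨ (hit ↔ s))))) ∧ ((¬(q ∨ (¬hit))) → (((¬(q ∨ hit)) → (¬hit)) ∨ (hit ↔ s)))
Before hit := (¬s) → b: ((q ∨ (¬((¬s) → b))) → ((((¬s) ∨ b) → ((((¬s) ∨ b) → ((¬((¬s) ∨ b)) ∧ (((¬((¬s) ∨ b)) → (¬((¬s) → b))) ∨ (((¬s) → b) ↔ s)))) ∧ ((¬((¬s) ∨ b)) → (((¬((¬s) ∨ b)) → (¬((¬s) → b))) ∨ (((¬s) → b) ↔ s))))) ∧ ((¬((¬s) ∨ b)) → (((¬r) → (¬((¬s) → b))) ∨ (((¬s) → b) ↔ s))))) ∧ ((¬(q ∨ (¬((¬s) → b)))) → (((¬(q ∨ ((¬s) → b))) → (¬((¬s) → b))) ∨ (((¬s) → b) ↔ s)))
Before skip: ((q ∨ (¬((¬s) → b))) → ((((¬s) ∨ b) → ((((¬s) ∨ b) → ((¬((¬s) ∨ b)) ∧ (((¬((¬s) ∨ b)) → (¬((¬s) → b))) ∨ (((¬s) → b) ↔ s)))) ∧ ((¬((¬s) ∨ b)) → (((¬((¬s) ∨ b)) → (¬((¬s) → b))) ∨ (((¬s) → b) ↔ s))))) ∧ ((¬((¬s) ∨ b)) → (((¬r) → (¬((¬s) → b))) ∨ (((¬s) → b) ↔ s))))) ∧ ((¬(q ∨ (¬((¬s) → b)))) → (((¬(q ∨ ((¬s) → b))) → (¬((¬s) → b))) ∨ (((¬s) → b) ↔ s)))
Answer: WP = ((q ∨ (¬((¬s) → b))) → ((((¬s) ∨ b) → ((((¬s) ∨ b) → ((¬((¬s) ∨ b)) ∧ (((¬((¬s) ∨ b)) → (¬((¬s) → b))) ∨ (((¬s) → b) ↔ s)))) ∧ ((¬((¬s) ∨ b)) → (((¬((¬s) ∨ b)) → (¬((¬s) → b))) ∨ (((¬s) → b) ↔ s))))) ∧ ((¬((¬s) ∨ b)) → (((¬r) → (¬((¬s) → b))) ∨ (((¬s) → b) ↔ s))))) ∧ ((¬(q ∨ (¬((¬s) → b)))) → (((¬(q ∨ ((¬s) → b))) → (¬((¬s) → b))) ∨ (((¬s) → b) ↔ s)))


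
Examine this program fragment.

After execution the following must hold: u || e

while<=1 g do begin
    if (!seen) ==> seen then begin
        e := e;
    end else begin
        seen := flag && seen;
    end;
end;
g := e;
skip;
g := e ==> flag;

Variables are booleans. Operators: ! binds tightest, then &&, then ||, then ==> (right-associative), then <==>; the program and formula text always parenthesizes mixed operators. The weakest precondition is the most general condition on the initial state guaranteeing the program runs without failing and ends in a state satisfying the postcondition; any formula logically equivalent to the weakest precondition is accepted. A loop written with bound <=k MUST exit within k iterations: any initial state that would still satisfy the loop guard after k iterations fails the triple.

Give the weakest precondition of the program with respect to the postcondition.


Working backward. After the program, u || e must hold.
Before g := e ==> flag: u || e
Before skip: u || e
Before g := e: u || e
Before the loop (bound <=1), unroll the exhaustion recursion (WP_0 = exit-now case; WP_j = one more guarded iteration, up to j = 1):
  WP_0: (!g) && (u || e)
  WP_1: (g ==> ((((!seen) ==> seen) ==> ((!g) && (u || e))) && ((!((!seen) ==> seen)) ==> ((!g) && (u || e))))) && ((!g) ==> (u || e))
So before the loop: (g ==> ((((!seen) ==> seen) ==> ((!g) && (u || e))) && ((!((!seen) ==> seen)) ==> ((!g) && (u || e))))) && ((!g) ==> (u || e))
Answer: WP = (g ==> ((((!seen) ==> seen) ==> ((!g) && (u || e))) && ((!((!seen) ==> seen)) ==> ((!g) && (u || e))))) && ((!g) ==> (u || e))
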